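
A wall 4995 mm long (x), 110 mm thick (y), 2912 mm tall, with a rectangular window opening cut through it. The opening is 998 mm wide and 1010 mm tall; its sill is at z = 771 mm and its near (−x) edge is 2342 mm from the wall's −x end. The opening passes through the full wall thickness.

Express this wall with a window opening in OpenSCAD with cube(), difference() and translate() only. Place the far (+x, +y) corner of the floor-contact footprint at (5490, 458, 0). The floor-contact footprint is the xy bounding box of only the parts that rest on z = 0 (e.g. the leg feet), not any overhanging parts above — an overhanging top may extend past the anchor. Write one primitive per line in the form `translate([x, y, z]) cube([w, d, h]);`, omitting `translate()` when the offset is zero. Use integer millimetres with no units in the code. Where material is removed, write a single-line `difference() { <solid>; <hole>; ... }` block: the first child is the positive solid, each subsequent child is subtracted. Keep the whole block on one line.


difference() { translate([495, 348, 0]) cube([4995, 110, 2912]); translate([2837, 348, 771]) cube([998, 110, 1010]); }


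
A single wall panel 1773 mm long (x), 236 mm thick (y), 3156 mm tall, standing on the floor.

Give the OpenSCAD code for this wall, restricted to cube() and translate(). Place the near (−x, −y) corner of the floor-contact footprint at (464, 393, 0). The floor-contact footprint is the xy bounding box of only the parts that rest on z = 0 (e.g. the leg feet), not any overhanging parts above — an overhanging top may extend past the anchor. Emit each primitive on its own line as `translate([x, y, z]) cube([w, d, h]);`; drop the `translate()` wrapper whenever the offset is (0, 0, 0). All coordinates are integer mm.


translate([464, 393, 0]) cube([1773, 236, 3156]);


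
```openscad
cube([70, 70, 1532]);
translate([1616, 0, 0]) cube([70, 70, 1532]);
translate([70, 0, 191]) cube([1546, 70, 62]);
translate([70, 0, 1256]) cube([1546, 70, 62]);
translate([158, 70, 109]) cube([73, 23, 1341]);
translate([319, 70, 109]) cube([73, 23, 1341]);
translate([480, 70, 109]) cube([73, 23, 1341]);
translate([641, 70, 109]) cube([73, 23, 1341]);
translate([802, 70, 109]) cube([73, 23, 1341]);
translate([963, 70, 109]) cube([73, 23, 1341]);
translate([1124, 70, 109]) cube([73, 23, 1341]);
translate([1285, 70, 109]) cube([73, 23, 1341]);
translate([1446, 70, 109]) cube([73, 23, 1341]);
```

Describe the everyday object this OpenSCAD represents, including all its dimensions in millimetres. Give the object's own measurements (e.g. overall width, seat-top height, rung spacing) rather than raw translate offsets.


A fence section. Two 70×70 mm posts, 1532 mm tall, stand on the floor with a clear span of 1546 mm between their inner faces. Two horizontal rails of 70×62 mm section span the gap between the posts with their undersides at z = 191 mm and z = 1256 mm, flush with the posts' −y face. 9 pickets, each 73 mm wide, 23 mm thick and 1341 mm tall, are fixed to the +y face of the rails with their bottoms at z = 109 mm, spaced across the span with a 88 mm gap after the −x post and between neighbouring pickets, with 97 mm left before the +x post.


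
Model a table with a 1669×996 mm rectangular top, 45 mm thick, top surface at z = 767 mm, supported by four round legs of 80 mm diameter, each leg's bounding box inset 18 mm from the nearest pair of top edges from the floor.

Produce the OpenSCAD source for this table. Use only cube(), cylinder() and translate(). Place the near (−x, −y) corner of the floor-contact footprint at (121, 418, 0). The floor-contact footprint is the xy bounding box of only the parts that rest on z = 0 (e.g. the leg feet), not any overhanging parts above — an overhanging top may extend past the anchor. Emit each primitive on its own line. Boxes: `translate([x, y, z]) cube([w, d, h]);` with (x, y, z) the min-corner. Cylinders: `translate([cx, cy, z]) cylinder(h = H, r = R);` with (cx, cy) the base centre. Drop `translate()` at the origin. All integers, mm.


translate([103, 400, 722]) cube([1669, 996, 45]);
translate([161, 458, 0]) cylinder(h = 722, r = 40);
translate([1714, 458, 0]) cylinder(h = 722, r = 40);
translate([161, 1338, 0]) cylinder(h = 722, r = 40);
translate([1714, 1338, 0]) cylinder(h = 722, r = 40);


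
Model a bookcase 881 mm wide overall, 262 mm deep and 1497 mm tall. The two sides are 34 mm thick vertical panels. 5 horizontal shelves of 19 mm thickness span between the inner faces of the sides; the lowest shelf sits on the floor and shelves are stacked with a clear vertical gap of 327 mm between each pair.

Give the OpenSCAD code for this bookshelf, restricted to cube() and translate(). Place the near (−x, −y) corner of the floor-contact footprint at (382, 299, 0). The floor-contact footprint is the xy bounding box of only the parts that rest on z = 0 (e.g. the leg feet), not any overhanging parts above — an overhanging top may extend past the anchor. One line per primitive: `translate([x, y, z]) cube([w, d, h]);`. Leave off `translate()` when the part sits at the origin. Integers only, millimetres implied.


translate([382, 299, 0]) cube([34, 262, 1497]);
translate([1229, 299, 0]) cube([34, 262, 1497]);
translate([416, 299, 0]) cube([813, 262, 19]);
translate([416, 299, 346]) cube([813, 262, 19]);
translate([416, 299, 692]) cube([813, 262, 19]);
translate([416, 299, 1038]) cube([813, 262, 19]);
translate([416, 299, 1384]) cube([813, 262, 19]);


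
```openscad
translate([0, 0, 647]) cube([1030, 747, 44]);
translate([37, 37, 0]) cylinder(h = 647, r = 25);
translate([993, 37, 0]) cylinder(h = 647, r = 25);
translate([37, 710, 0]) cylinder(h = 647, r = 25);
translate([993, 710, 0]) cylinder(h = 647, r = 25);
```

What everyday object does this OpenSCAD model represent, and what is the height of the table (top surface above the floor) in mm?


A table. The table height is 691 mm.

A 1030×747×44 slab sits at z = 647 on four Ø50 mm round legs — a table. The top surface is at 647 + 44 = 691 mm.


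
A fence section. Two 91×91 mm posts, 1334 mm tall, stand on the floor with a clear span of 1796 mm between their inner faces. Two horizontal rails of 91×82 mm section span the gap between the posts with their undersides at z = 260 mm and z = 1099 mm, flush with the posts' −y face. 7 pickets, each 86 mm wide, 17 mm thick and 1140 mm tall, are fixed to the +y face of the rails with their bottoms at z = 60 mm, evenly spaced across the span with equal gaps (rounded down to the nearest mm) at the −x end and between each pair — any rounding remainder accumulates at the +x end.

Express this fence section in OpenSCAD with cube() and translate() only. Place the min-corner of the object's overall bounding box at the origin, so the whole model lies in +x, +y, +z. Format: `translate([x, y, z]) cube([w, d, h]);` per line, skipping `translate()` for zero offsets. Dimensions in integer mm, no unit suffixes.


cube([91, 91, 1334]);
translate([1887, 0, 0]) cube([91, 91, 1334]);
translate([91, 0, 260]) cube([1796, 91, 82]);
translate([91, 0, 1099]) cube([1796, 91, 82]);
translate([240, 91, 60]) cube([86, 17, 1140]);
translate([475, 91, 60]) cube([86, 17, 1140]);
translate([710, 91, 60]) cube([86, 17, 1140]);
translate([945, 91, 60]) cube([86, 17, 1140]);
translate([1180, 91, 60]) cube([86, 17, 1140]);
translate([1415, 91, 60]) cube([86, 17, 1140]);
translate([1650, 91, 60]) cube([86, 17, 1140]);


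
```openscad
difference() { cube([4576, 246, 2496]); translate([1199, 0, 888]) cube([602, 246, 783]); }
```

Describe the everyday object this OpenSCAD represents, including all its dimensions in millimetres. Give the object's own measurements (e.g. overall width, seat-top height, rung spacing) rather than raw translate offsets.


A wall 4576 mm long (x), 246 mm thick (y), 2496 mm tall, with a rectangular window opening cut through it. The opening is 602 mm wide and 783 mm tall; its sill is at z = 888 mm and its near (−x) edge is 1199 mm from the wall's −x end. The opening passes through the full wall thickness.


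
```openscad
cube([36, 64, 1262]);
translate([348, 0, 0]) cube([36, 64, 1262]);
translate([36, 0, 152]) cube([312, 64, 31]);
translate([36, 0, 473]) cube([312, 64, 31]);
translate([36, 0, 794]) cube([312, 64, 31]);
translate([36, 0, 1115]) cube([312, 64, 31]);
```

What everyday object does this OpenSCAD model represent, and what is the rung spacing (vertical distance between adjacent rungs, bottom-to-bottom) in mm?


A ladder. The rung spacing is 321 mm.

Two tall 36×64 posts with 4 short bars between them — a ladder. Adjacent rungs sit at z = 152 and z = 473, so the spacing is 473 − 152 = 321 mm.


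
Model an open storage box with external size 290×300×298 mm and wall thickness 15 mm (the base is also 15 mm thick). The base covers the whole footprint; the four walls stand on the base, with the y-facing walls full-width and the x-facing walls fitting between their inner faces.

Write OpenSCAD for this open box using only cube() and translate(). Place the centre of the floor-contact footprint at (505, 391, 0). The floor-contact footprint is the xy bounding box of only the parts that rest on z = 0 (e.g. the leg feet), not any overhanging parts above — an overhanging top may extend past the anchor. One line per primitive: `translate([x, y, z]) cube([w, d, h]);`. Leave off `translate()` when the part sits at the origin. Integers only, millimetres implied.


translate([360, 241, 0]) cube([290, 300, 15]);
translate([360, 241, 15]) cube([290, 15, 283]);
translate([360, 526, 15]) cube([290, 15, 283]);
translate([360, 256, 15]) cube([15, 270, 283]);
translate([635, 256, 15]) cube([15, 270, 283]);


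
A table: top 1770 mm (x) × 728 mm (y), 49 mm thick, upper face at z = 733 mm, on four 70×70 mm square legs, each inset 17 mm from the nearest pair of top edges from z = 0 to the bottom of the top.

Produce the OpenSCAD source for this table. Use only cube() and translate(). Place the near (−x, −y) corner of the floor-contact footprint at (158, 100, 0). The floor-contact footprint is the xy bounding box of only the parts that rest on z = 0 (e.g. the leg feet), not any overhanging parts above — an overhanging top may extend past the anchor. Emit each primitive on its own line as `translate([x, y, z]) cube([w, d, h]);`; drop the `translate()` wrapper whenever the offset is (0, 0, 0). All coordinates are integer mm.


translate([141, 83, 684]) cube([1770, 728, 49]);
translate([158, 100, 0]) cube([70, 70, 684]);
translate([1824, 100, 0]) cube([70, 70, 684]);
translate([158, 724, 0]) cube([70, 70, 684]);
translate([1824, 724, 0]) cube([70, 70, 684]);


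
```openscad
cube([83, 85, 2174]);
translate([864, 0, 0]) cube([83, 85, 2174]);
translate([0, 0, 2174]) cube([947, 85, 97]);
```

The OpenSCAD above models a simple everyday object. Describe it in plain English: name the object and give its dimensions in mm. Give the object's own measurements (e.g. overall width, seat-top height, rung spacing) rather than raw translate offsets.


A door frame. The clear opening is 781 mm wide and 2174 mm high. Two 83 mm wide jambs, 85 mm deep, stand either side of the opening from the floor to the top of the opening. A 97 mm thick head sits across the top of both jambs, spanning the full outside width of the frame.


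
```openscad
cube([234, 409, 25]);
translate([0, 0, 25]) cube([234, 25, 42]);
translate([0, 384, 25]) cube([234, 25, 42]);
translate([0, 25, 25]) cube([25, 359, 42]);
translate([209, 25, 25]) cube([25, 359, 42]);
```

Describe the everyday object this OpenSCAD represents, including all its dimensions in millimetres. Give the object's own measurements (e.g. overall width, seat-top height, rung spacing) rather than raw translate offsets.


An open-topped rectangular box: outside dimensions 234×409×67 mm, with a uniform wall and base thickness of 25 mm. The base is a full 234×409 slab on the floor; four walls sit on top of the base. The front and back walls (the −y and +y sides) span the full width; the two side walls fit between them.


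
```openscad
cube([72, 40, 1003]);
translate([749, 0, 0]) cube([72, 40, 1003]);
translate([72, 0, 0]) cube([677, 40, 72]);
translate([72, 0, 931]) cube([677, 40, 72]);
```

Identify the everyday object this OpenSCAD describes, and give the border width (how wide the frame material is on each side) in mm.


A picture frame. The border width is 72 mm.

Four thin pieces enclosing a rectangular opening — a picture frame. The two full-height stiles are 1003 mm tall; the top rail sits at z = 931 and is 72 mm tall, so the border above the opening is 1003 − 931 = 72 mm, matching the stile x-width.


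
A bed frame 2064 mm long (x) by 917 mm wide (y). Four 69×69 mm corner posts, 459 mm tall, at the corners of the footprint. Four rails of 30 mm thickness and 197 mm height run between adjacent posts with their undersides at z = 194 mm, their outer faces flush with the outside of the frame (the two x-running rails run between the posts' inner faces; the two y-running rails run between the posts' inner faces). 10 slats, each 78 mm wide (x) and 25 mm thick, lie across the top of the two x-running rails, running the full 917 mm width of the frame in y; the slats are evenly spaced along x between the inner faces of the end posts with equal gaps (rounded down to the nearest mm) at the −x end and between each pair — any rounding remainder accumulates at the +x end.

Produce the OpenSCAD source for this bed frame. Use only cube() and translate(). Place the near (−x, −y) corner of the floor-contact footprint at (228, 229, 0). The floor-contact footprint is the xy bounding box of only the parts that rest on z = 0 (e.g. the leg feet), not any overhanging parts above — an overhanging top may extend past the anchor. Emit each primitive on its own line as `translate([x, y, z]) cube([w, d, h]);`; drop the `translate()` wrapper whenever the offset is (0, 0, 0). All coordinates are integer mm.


translate([228, 229, 0]) cube([69, 69, 459]);
translate([228, 1077, 0]) cube([69, 69, 459]);
translate([2223, 229, 0]) cube([69, 69, 459]);
translate([2223, 1077, 0]) cube([69, 69, 459]);
translate([297, 229, 194]) cube([1926, 30, 197]);
translate([297, 1116, 194]) cube([1926, 30, 197]);
translate([228, 298, 194]) cube([30, 779, 197]);
translate([2262, 298, 194]) cube([30, 779, 197]);
translate([401, 229, 391]) cube([78, 917, 25]);
translate([583, 229, 391]) cube([78, 917, 25]);
translate([765, 229, 391]) cube([78, 917, 25]);
translate([947, 229, 391]) cube([78, 917, 25]);
translate([1129, 229, 391]) cube([78, 917, 25]);
translate([1311, 229, 391]) cube([78, 917, 25]);
translate([1493, 229, 391]) cube([78, 917, 25]);
translate([1675, 229, 391]) cube([78, 917, 25]);
translate([1857, 229, 391]) cube([78, 917, 25]);
translate([2039, 229, 391]) cube([78, 917, 25]);


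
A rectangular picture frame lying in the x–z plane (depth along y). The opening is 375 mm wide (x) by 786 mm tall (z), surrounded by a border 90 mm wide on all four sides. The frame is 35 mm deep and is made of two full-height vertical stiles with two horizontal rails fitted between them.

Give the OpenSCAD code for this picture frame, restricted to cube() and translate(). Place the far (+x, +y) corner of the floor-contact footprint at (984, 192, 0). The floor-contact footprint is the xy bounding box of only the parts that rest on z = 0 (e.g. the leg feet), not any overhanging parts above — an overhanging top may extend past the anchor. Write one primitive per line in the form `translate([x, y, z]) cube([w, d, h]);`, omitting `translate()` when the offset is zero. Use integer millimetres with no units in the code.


translate([429, 157, 0]) cube([90, 35, 966]);
translate([894, 157, 0]) cube([90, 35, 966]);
translate([519, 157, 0]) cube([375, 35, 90]);
translate([519, 157, 876]) cube([375, 35, 90]);


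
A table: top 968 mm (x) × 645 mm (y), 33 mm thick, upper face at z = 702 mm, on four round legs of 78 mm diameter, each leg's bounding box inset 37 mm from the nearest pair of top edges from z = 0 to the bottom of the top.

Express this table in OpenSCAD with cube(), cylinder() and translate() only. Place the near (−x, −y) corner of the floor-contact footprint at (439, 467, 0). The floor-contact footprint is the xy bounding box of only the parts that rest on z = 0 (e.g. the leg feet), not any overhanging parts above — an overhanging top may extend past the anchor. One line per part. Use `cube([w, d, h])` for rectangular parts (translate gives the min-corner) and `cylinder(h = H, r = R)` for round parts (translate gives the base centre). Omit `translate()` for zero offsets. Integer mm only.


translate([402, 430, 669]) cube([968, 645, 33]);
translate([478, 506, 0]) cylinder(h = 669, r = 39);
translate([1294, 506, 0]) cylinder(h = 669, r = 39);
translate([478, 999, 0]) cylinder(h = 669, r = 39);
translate([1294, 999, 0]) cylinder(h = 669, r = 39);


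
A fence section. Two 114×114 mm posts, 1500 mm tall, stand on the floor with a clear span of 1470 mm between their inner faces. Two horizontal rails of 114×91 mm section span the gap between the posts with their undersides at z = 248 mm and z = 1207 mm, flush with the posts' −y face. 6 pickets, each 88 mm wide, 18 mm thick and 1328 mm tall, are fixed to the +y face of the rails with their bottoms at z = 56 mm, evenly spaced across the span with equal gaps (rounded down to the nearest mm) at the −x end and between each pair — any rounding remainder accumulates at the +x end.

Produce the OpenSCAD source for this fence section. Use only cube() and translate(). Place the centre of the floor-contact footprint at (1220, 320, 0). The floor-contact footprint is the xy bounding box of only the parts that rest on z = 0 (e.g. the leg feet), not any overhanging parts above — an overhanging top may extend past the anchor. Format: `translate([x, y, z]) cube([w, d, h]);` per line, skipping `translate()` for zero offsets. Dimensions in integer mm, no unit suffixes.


translate([371, 263, 0]) cube([114, 114, 1500]);
translate([1955, 263, 0]) cube([114, 114, 1500]);
translate([485, 263, 248]) cube([1470, 114, 91]);
translate([485, 263, 1207]) cube([1470, 114, 91]);
translate([619, 377, 56]) cube([88, 18, 1328]);
translate([841, 377, 56]) cube([88, 18, 1328]);
translate([1063, 377, 56]) cube([88, 18, 1328]);
translate([1285, 377, 56]) cube([88, 18, 1328]);
translate([1507, 377, 56]) cube([88, 18, 1328]);
translate([1729, 377, 56]) cube([88, 18, 1328]);


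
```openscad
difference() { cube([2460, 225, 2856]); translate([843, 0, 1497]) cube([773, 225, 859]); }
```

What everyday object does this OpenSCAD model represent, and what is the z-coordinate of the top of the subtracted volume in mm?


A wall with a window opening. The window head height is 2356 mm.

A wall with a rectangular opening subtracted — a window. Sill at z = 1497, opening 859 mm tall, so the head is at 1497 + 859 = 2356 mm.


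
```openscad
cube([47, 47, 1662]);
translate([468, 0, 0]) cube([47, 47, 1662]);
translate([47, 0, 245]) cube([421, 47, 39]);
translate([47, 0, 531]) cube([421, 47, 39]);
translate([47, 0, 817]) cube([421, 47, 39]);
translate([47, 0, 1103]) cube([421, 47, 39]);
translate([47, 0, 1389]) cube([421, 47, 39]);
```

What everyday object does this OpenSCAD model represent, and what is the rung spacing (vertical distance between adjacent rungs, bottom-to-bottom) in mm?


A ladder. The rung spacing is 286 mm.

Two tall 47×47 posts with 5 short bars between them — a ladder. Adjacent rungs sit at z = 245 and z = 531, so the spacing is 531 − 245 = 286 mm.


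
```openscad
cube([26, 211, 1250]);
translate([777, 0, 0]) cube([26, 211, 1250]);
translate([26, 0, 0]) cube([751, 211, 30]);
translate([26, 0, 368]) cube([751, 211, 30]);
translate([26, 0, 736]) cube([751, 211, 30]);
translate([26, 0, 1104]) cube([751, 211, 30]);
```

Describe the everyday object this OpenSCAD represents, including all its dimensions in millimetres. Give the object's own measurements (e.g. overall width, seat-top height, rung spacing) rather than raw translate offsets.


An open bookshelf. Two side panels, each 26 mm thick, 211 mm deep and 1250 mm tall, stand 803 mm apart (outside-to-outside). Between them sit 4 shelves, each 30 mm thick and 211 mm deep, spanning the full gap between the sides. The bottom shelf rests on the floor (its underside at z = 0) and the clear gap between one shelf's top and the next shelf's underside is 338 mm.


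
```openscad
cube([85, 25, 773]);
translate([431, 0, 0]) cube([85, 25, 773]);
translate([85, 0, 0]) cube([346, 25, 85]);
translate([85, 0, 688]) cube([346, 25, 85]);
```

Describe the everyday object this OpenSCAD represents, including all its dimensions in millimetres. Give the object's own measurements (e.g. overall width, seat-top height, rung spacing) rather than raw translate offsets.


A rectangular picture frame lying in the x–z plane (depth along y). The opening is 346 mm wide (x) by 603 mm tall (z), surrounded by a border 85 mm wide on all four sides. The frame is 25 mm deep and is made of two full-height vertical stiles with two horizontal rails fitted between them.


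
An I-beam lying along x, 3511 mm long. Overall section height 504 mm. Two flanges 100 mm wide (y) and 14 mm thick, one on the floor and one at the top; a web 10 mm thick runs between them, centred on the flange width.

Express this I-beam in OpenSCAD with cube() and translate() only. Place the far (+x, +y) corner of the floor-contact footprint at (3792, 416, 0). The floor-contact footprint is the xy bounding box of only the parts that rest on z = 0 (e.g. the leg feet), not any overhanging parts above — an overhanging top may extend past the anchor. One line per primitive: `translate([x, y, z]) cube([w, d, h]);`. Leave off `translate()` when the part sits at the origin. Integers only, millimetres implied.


translate([281, 316, 0]) cube([3511, 100, 14]);
translate([281, 361, 14]) cube([3511, 10, 476]);
translate([281, 316, 490]) cube([3511, 100, 14]);


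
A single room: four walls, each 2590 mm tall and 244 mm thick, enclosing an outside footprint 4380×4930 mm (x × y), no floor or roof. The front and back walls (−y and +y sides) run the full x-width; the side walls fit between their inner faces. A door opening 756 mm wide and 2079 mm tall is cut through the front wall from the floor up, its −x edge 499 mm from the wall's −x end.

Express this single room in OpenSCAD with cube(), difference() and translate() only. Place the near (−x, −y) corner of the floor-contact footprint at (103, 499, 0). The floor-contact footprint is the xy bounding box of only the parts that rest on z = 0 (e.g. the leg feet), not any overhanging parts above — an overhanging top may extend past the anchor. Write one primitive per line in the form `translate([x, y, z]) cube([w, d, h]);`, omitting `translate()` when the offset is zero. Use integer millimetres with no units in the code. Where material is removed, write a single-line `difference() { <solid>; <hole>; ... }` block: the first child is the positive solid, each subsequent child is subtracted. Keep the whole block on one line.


difference() { translate([103, 499, 0]) cube([4380, 244, 2590]); translate([602, 499, 0]) cube([756, 244, 2079]); }
translate([103, 5185, 0]) cube([4380, 244, 2590]);
translate([103, 743, 0]) cube([244, 4442, 2590]);
translate([4239, 743, 0]) cube([244, 4442, 2590]);


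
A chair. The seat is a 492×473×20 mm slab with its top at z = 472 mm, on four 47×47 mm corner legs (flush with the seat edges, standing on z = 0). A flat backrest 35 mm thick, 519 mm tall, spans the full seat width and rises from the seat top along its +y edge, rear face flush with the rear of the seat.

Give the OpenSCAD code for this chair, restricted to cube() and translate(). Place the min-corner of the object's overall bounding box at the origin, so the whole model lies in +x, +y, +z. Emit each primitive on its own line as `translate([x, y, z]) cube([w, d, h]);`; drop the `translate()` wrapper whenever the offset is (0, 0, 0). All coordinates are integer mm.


translate([0, 0, 452]) cube([492, 473, 20]);
cube([47, 47, 452]);
translate([445, 0, 0]) cube([47, 47, 452]);
translate([0, 426, 0]) cube([47, 47, 452]);
translate([445, 426, 0]) cube([47, 47, 452]);
translate([0, 438, 472]) cube([492, 35, 519]);


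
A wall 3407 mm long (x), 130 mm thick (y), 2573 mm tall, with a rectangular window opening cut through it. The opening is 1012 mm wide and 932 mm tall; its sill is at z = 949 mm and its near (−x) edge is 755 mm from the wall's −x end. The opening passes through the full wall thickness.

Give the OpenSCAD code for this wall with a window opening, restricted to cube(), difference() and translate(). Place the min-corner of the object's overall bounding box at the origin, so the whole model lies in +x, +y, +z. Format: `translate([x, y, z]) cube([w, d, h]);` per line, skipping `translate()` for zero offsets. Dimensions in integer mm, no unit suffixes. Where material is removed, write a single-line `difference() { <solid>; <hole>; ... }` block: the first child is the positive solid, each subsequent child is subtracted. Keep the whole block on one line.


difference() { cube([3407, 130, 2573]); translate([755, 0, 949]) cube([1012, 130, 932]); }


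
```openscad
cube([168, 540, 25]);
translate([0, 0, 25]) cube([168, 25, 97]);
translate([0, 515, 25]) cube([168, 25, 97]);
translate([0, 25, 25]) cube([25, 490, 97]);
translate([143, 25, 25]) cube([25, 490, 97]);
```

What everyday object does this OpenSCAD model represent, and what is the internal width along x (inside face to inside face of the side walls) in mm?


An open box. The internal width is 118 mm.

A 168×540 base slab with four walls standing on it — an open box. The base is 168 mm wide and the walls are 25 mm thick, so the internal width is 168 − 2 × 25 = 118 mm.


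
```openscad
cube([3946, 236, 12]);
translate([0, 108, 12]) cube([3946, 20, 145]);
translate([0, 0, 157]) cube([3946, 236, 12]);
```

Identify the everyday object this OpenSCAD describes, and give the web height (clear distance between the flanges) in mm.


An I-beam. The web height is 145 mm.

Two wide flanges with a thin centred web — an I-beam. Overall 169 mm minus two 12 mm flanges gives a web of 169 − 2·12 = 145 mm.


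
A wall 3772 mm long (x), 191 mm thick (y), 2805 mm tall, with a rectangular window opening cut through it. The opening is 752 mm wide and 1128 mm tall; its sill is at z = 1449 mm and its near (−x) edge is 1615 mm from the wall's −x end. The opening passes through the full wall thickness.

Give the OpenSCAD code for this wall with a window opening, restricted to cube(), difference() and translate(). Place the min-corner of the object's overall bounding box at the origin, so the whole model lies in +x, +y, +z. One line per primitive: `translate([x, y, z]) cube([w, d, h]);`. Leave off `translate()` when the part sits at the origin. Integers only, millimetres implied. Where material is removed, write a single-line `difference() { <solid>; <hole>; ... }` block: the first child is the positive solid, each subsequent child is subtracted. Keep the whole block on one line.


difference() { cube([3772, 191, 2805]); translate([1615, 0, 1449]) cube([752, 191, 1128]); }


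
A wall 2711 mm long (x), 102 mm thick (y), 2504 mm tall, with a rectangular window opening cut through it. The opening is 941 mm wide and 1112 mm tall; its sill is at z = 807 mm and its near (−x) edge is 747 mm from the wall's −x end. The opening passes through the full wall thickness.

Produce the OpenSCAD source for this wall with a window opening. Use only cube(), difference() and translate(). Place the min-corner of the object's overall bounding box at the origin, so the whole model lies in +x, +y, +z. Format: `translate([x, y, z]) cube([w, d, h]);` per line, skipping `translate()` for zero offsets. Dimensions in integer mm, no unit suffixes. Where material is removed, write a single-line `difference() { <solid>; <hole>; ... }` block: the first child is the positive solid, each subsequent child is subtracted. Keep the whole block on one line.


difference() { cube([2711, 102, 2504]); translate([747, 0, 807]) cube([941, 102, 1112]); }


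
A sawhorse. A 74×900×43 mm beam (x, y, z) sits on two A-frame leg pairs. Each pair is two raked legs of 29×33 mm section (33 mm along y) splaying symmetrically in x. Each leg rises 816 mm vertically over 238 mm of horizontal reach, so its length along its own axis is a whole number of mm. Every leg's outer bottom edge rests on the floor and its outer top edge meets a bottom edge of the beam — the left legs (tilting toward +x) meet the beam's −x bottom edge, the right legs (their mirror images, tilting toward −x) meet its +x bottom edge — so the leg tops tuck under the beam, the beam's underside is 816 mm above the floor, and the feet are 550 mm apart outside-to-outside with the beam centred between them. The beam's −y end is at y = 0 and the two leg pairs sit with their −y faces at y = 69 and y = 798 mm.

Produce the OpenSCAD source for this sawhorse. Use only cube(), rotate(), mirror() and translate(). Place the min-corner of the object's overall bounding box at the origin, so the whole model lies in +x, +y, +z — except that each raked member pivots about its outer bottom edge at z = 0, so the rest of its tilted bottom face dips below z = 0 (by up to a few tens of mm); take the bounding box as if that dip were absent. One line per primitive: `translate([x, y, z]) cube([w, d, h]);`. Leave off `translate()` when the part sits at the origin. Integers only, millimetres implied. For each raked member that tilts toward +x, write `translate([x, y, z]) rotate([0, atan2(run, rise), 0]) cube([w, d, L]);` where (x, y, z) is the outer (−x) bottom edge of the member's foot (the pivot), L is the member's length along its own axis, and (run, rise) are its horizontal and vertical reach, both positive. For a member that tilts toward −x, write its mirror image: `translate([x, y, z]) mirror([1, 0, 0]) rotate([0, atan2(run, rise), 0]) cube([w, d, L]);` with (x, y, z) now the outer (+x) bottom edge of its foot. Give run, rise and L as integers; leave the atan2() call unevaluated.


translate([238, 0, 816]) cube([74, 900, 43]);
translate([0, 69, 0]) rotate([0, atan2(238, 816), 0]) cube([29, 33, 850]);
translate([550, 69, 0]) mirror([1, 0, 0]) rotate([0, atan2(238, 816), 0]) cube([29, 33, 850]);
translate([0, 798, 0]) rotate([0, atan2(238, 816), 0]) cube([29, 33, 850]);
translate([550, 798, 0]) mirror([1, 0, 0]) rotate([0, atan2(238, 816), 0]) cube([29, 33, 850]);


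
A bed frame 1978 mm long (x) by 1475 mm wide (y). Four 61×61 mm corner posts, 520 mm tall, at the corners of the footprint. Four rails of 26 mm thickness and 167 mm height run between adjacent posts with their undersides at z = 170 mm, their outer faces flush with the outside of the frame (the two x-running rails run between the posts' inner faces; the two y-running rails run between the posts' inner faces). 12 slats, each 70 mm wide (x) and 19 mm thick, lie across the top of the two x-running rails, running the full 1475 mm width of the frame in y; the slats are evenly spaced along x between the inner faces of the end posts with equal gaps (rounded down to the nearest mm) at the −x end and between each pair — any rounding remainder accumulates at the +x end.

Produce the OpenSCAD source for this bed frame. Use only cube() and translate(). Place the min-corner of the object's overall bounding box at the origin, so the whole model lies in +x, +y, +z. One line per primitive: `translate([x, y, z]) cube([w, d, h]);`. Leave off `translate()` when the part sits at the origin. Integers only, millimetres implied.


// slat z = rail_z + rail_h = 170 + 167 = 337
// slat gap = ⌊(1856 − 12·70) / 13⌋ = 78
cube([61, 61, 520]);
translate([0, 1414, 0]) cube([61, 61, 520]);
translate([1917, 0, 0]) cube([61, 61, 520]);
translate([1917, 1414, 0]) cube([61, 61, 520]);
translate([61, 0, 170]) cube([1856, 26, 167]);
translate([61, 1449, 170]) cube([1856, 26, 167]);
translate([0, 61, 170]) cube([26, 1353, 167]);
translate([1952, 61, 170]) cube([26, 1353, 167]);
translate([139, 0, 337]) cube([70, 1475, 19]);
translate([287, 0, 337]) cube([70, 1475, 19]);
translate([435, 0, 337]) cube([70, 1475, 19]);
translate([583, 0, 337]) cube([70, 1475, 19]);
translate([731, 0, 337]) cube([70, 1475, 19]);
translate([879, 0, 337]) cube([70, 1475, 19]);
translate([1027, 0, 337]) cube([70, 1475, 19]);
translate([1175, 0, 337]) cube([70, 1475, 19]);
translate([1323, 0, 337]) cube([70, 1475, 19]);
translate([1471, 0, 337]) cube([70, 1475, 19]);
translate([1619, 0, 337]) cube([70, 1475, 19]);
translate([1767, 0, 337]) cube([70, 1475, 19]);


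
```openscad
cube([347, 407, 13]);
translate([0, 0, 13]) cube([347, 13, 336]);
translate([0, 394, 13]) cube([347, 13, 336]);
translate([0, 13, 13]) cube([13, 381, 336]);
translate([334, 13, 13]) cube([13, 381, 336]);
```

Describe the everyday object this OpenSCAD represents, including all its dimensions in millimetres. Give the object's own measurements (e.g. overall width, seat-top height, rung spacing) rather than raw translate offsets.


An open-topped rectangular box: outside dimensions 347×407×349 mm, with a uniform wall and base thickness of 13 mm. The base is a full 347×407 slab on the floor; four walls sit on top of the base. The front and back walls (the −y and +y sides) span the full width; the two side walls fit between them.


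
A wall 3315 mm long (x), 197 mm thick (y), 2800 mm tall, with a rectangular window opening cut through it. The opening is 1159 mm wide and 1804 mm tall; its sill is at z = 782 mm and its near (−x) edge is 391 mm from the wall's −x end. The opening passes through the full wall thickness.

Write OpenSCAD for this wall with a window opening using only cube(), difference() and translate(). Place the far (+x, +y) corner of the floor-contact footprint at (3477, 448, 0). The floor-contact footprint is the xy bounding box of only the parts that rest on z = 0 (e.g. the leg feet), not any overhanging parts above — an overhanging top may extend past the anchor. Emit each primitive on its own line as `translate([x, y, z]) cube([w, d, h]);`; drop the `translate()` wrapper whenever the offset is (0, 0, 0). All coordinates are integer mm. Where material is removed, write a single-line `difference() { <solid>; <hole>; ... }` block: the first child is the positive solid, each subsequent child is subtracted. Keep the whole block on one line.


difference() { translate([162, 251, 0]) cube([3315, 197, 2800]); translate([553, 251, 782]) cube([1159, 197, 1804]); }


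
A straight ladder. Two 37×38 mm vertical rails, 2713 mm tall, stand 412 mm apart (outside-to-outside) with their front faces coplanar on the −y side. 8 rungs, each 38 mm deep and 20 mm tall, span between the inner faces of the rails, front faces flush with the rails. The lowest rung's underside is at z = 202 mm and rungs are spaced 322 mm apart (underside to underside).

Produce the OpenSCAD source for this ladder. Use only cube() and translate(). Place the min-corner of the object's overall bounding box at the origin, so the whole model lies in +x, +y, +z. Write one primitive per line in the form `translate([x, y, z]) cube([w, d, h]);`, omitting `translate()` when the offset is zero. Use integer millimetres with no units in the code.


cube([37, 38, 2713]);
translate([375, 0, 0]) cube([37, 38, 2713]);
translate([37, 0, 202]) cube([338, 38, 20]);
translate([37, 0, 524]) cube([338, 38, 20]);
translate([37, 0, 846]) cube([338, 38, 20]);
translate([37, 0, 1168]) cube([338, 38, 20]);
translate([37, 0, 1490]) cube([338, 38, 20]);
translate([37, 0, 1812]) cube([338, 38, 20]);
translate([37, 0, 2134]) cube([338, 38, 20]);
translate([37, 0, 2456]) cube([338, 38, 20]);


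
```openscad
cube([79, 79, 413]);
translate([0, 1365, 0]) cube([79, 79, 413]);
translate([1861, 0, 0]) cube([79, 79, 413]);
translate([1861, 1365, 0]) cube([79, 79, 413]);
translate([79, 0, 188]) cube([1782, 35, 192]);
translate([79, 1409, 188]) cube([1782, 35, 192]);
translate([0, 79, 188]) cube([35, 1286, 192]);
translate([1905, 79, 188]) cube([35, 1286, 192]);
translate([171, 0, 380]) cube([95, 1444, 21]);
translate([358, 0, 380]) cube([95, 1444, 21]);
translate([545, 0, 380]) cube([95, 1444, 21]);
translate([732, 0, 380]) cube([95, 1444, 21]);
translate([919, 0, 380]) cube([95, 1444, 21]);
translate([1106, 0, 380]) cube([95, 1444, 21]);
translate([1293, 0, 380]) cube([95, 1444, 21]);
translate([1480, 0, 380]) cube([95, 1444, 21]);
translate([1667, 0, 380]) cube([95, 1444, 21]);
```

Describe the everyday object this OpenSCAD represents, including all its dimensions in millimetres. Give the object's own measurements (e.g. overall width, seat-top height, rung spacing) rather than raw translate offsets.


A bed frame 1940 mm long (x) by 1444 mm wide (y). Four 79×79 mm corner posts, 413 mm tall, at the corners of the footprint. Four rails of 35 mm thickness and 192 mm height run between adjacent posts with their undersides at z = 188 mm, their outer faces flush with the outside of the frame (the two x-running rails run between the posts' inner faces; the two y-running rails run between the posts' inner faces). 9 slats, each 95 mm wide (x) and 21 mm thick, lie across the top of the two x-running rails, running the full 1444 mm width of the frame in y; along x they sit between the end posts with a 92 mm gap after the −x posts and between neighbouring slats, leaving 99 mm before the +x posts.


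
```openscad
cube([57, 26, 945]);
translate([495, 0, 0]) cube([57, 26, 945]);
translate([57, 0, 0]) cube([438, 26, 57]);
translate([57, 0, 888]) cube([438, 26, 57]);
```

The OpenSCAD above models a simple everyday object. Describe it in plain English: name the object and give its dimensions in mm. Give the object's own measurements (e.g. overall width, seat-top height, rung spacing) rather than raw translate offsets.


A rectangular picture frame lying in the x–z plane (depth along y). The opening is 438 mm wide (x) by 831 mm tall (z), surrounded by a border 57 mm wide on all four sides. The frame is 26 mm deep and is made of two full-height vertical stiles with two horizontal rails fitted between them.


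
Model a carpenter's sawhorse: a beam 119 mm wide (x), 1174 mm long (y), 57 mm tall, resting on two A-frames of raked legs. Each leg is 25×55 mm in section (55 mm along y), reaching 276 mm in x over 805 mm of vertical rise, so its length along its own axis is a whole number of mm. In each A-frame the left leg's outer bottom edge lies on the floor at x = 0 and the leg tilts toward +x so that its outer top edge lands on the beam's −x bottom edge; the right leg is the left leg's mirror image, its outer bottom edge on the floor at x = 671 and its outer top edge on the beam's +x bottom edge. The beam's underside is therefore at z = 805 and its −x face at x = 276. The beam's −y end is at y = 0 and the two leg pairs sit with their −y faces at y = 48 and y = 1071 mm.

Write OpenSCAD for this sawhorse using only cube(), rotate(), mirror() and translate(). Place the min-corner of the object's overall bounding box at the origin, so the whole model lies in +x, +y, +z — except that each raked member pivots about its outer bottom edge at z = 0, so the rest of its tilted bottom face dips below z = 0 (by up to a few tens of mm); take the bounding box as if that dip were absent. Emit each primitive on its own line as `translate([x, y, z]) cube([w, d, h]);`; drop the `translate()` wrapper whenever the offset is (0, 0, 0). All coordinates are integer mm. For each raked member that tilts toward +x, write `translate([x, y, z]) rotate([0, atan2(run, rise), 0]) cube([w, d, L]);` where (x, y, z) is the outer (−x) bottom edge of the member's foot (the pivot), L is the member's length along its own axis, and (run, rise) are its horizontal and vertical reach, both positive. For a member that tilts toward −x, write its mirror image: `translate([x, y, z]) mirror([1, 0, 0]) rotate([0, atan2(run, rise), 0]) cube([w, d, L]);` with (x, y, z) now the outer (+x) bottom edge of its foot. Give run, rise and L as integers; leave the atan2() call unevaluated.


// leg length = √(276² + 805²) = 851
// right-leg outer foot x = 2·276 + 119 = 671
// beam min-corner = (276, 0, 805)
translate([276, 0, 805]) cube([119, 1174, 57]);
translate([0, 48, 0]) rotate([0, atan2(276, 805), 0]) cube([25, 55, 851]);
translate([671, 48, 0]) mirror([1, 0, 0]) rotate([0, atan2(276, 805), 0]) cube([25, 55, 851]);
translate([0, 1071, 0]) rotate([0, atan2(276, 805), 0]) cube([25, 55, 851]);
translate([671, 1071, 0]) mirror([1, 0, 0]) rotate([0, atan2(276, 805), 0]) cube([25, 55, 851]);
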